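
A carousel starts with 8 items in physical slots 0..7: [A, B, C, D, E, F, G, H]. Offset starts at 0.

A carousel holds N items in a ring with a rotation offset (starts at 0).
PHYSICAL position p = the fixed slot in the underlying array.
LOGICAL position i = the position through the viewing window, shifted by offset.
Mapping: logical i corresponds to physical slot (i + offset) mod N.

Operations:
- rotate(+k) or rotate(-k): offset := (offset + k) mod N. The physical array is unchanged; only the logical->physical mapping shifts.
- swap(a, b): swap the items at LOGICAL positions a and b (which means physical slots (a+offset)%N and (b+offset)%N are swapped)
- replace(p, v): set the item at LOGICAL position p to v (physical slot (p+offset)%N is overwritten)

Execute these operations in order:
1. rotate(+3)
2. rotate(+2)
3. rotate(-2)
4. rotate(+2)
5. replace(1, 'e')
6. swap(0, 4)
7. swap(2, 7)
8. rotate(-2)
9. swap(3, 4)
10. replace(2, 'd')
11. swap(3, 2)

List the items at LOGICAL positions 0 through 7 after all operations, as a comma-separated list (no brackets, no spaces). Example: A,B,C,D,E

After op 1 (rotate(+3)): offset=3, physical=[A,B,C,D,E,F,G,H], logical=[D,E,F,G,H,A,B,C]
After op 2 (rotate(+2)): offset=5, physical=[A,B,C,D,E,F,G,H], logical=[F,G,H,A,B,C,D,E]
After op 3 (rotate(-2)): offset=3, physical=[A,B,C,D,E,F,G,H], logical=[D,E,F,G,H,A,B,C]
After op 4 (rotate(+2)): offset=5, physical=[A,B,C,D,E,F,G,H], logical=[F,G,H,A,B,C,D,E]
After op 5 (replace(1, 'e')): offset=5, physical=[A,B,C,D,E,F,e,H], logical=[F,e,H,A,B,C,D,E]
After op 6 (swap(0, 4)): offset=5, physical=[A,F,C,D,E,B,e,H], logical=[B,e,H,A,F,C,D,E]
After op 7 (swap(2, 7)): offset=5, physical=[A,F,C,D,H,B,e,E], logical=[B,e,E,A,F,C,D,H]
After op 8 (rotate(-2)): offset=3, physical=[A,F,C,D,H,B,e,E], logical=[D,H,B,e,E,A,F,C]
After op 9 (swap(3, 4)): offset=3, physical=[A,F,C,D,H,B,E,e], logical=[D,H,B,E,e,A,F,C]
After op 10 (replace(2, 'd')): offset=3, physical=[A,F,C,D,H,d,E,e], logical=[D,H,d,E,e,A,F,C]
After op 11 (swap(3, 2)): offset=3, physical=[A,F,C,D,H,E,d,e], logical=[D,H,E,d,e,A,F,C]

Answer: D,H,E,d,e,A,F,C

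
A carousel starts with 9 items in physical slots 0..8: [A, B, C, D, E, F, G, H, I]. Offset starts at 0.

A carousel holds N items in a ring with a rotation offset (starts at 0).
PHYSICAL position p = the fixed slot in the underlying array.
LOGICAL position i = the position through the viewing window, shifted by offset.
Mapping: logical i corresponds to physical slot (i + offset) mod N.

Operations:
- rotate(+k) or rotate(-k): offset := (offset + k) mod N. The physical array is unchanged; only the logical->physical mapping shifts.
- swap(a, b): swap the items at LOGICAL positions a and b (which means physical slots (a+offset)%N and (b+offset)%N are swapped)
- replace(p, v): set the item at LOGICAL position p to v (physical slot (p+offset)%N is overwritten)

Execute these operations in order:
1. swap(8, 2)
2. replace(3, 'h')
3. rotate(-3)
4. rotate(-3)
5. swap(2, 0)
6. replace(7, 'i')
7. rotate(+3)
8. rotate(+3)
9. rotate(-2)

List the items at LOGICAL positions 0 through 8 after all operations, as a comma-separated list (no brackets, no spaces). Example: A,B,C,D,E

Answer: H,C,A,i,I,F,E,h,G

Derivation:
After op 1 (swap(8, 2)): offset=0, physical=[A,B,I,D,E,F,G,H,C], logical=[A,B,I,D,E,F,G,H,C]
After op 2 (replace(3, 'h')): offset=0, physical=[A,B,I,h,E,F,G,H,C], logical=[A,B,I,h,E,F,G,H,C]
After op 3 (rotate(-3)): offset=6, physical=[A,B,I,h,E,F,G,H,C], logical=[G,H,C,A,B,I,h,E,F]
After op 4 (rotate(-3)): offset=3, physical=[A,B,I,h,E,F,G,H,C], logical=[h,E,F,G,H,C,A,B,I]
After op 5 (swap(2, 0)): offset=3, physical=[A,B,I,F,E,h,G,H,C], logical=[F,E,h,G,H,C,A,B,I]
After op 6 (replace(7, 'i')): offset=3, physical=[A,i,I,F,E,h,G,H,C], logical=[F,E,h,G,H,C,A,i,I]
After op 7 (rotate(+3)): offset=6, physical=[A,i,I,F,E,h,G,H,C], logical=[G,H,C,A,i,I,F,E,h]
After op 8 (rotate(+3)): offset=0, physical=[A,i,I,F,E,h,G,H,C], logical=[A,i,I,F,E,h,G,H,C]
After op 9 (rotate(-2)): offset=7, physical=[A,i,I,F,E,h,G,H,C], logical=[H,C,A,i,I,F,E,h,G]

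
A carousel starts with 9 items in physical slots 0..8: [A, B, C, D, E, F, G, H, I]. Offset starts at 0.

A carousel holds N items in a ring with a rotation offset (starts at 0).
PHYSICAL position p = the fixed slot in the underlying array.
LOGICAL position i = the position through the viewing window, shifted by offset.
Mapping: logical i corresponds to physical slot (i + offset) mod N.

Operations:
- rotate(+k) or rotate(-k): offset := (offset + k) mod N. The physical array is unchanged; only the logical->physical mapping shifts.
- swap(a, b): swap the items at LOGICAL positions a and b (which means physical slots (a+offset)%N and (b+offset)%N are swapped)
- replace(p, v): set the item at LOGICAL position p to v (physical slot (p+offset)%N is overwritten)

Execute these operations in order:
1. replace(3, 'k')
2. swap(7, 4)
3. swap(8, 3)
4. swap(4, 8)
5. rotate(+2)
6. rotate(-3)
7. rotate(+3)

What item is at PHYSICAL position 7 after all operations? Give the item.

After op 1 (replace(3, 'k')): offset=0, physical=[A,B,C,k,E,F,G,H,I], logical=[A,B,C,k,E,F,G,H,I]
After op 2 (swap(7, 4)): offset=0, physical=[A,B,C,k,H,F,G,E,I], logical=[A,B,C,k,H,F,G,E,I]
After op 3 (swap(8, 3)): offset=0, physical=[A,B,C,I,H,F,G,E,k], logical=[A,B,C,I,H,F,G,E,k]
After op 4 (swap(4, 8)): offset=0, physical=[A,B,C,I,k,F,G,E,H], logical=[A,B,C,I,k,F,G,E,H]
After op 5 (rotate(+2)): offset=2, physical=[A,B,C,I,k,F,G,E,H], logical=[C,I,k,F,G,E,H,A,B]
After op 6 (rotate(-3)): offset=8, physical=[A,B,C,I,k,F,G,E,H], logical=[H,A,B,C,I,k,F,G,E]
After op 7 (rotate(+3)): offset=2, physical=[A,B,C,I,k,F,G,E,H], logical=[C,I,k,F,G,E,H,A,B]

Answer: E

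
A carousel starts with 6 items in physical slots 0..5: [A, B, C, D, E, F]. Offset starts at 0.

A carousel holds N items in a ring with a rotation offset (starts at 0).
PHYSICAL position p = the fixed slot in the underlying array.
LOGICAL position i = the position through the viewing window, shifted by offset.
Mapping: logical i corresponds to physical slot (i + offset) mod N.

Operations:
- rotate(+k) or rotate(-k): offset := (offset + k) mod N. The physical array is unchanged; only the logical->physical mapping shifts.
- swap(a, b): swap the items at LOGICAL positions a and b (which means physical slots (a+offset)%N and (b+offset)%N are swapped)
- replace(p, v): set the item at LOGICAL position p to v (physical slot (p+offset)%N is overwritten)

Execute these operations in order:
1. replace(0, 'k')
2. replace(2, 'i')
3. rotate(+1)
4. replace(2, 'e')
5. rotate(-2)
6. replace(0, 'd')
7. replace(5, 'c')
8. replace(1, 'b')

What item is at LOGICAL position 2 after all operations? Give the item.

Answer: B

Derivation:
After op 1 (replace(0, 'k')): offset=0, physical=[k,B,C,D,E,F], logical=[k,B,C,D,E,F]
After op 2 (replace(2, 'i')): offset=0, physical=[k,B,i,D,E,F], logical=[k,B,i,D,E,F]
After op 3 (rotate(+1)): offset=1, physical=[k,B,i,D,E,F], logical=[B,i,D,E,F,k]
After op 4 (replace(2, 'e')): offset=1, physical=[k,B,i,e,E,F], logical=[B,i,e,E,F,k]
After op 5 (rotate(-2)): offset=5, physical=[k,B,i,e,E,F], logical=[F,k,B,i,e,E]
After op 6 (replace(0, 'd')): offset=5, physical=[k,B,i,e,E,d], logical=[d,k,B,i,e,E]
After op 7 (replace(5, 'c')): offset=5, physical=[k,B,i,e,c,d], logical=[d,k,B,i,e,c]
After op 8 (replace(1, 'b')): offset=5, physical=[b,B,i,e,c,d], logical=[d,b,B,i,e,c]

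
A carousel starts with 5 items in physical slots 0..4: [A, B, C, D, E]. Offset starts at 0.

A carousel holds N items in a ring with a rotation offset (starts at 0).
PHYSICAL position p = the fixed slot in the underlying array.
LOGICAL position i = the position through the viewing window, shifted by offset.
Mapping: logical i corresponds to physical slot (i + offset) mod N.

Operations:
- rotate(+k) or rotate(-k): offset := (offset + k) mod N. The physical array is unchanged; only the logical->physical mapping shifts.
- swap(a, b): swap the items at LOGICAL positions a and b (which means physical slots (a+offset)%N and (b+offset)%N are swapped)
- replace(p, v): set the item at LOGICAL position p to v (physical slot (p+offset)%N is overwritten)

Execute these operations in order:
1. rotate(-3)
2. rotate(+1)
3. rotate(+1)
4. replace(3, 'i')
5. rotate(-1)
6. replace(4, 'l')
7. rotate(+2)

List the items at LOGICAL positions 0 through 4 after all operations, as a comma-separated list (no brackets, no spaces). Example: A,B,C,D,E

Answer: A,B,l,D,E

Derivation:
After op 1 (rotate(-3)): offset=2, physical=[A,B,C,D,E], logical=[C,D,E,A,B]
After op 2 (rotate(+1)): offset=3, physical=[A,B,C,D,E], logical=[D,E,A,B,C]
After op 3 (rotate(+1)): offset=4, physical=[A,B,C,D,E], logical=[E,A,B,C,D]
After op 4 (replace(3, 'i')): offset=4, physical=[A,B,i,D,E], logical=[E,A,B,i,D]
After op 5 (rotate(-1)): offset=3, physical=[A,B,i,D,E], logical=[D,E,A,B,i]
After op 6 (replace(4, 'l')): offset=3, physical=[A,B,l,D,E], logical=[D,E,A,B,l]
After op 7 (rotate(+2)): offset=0, physical=[A,B,l,D,E], logical=[A,B,l,D,E]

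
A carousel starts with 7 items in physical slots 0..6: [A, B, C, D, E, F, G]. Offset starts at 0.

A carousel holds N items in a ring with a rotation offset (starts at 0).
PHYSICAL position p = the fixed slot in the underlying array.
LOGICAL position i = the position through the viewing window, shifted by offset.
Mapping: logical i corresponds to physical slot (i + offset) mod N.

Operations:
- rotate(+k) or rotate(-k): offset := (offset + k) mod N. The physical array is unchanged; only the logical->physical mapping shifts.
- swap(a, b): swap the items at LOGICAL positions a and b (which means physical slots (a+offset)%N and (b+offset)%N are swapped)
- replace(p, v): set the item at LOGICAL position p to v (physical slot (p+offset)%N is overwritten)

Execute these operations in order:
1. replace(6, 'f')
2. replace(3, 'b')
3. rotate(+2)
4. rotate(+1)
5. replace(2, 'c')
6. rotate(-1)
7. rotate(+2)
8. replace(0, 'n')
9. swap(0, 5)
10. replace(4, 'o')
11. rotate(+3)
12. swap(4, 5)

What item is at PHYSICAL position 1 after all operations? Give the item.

Answer: o

Derivation:
After op 1 (replace(6, 'f')): offset=0, physical=[A,B,C,D,E,F,f], logical=[A,B,C,D,E,F,f]
After op 2 (replace(3, 'b')): offset=0, physical=[A,B,C,b,E,F,f], logical=[A,B,C,b,E,F,f]
After op 3 (rotate(+2)): offset=2, physical=[A,B,C,b,E,F,f], logical=[C,b,E,F,f,A,B]
After op 4 (rotate(+1)): offset=3, physical=[A,B,C,b,E,F,f], logical=[b,E,F,f,A,B,C]
After op 5 (replace(2, 'c')): offset=3, physical=[A,B,C,b,E,c,f], logical=[b,E,c,f,A,B,C]
After op 6 (rotate(-1)): offset=2, physical=[A,B,C,b,E,c,f], logical=[C,b,E,c,f,A,B]
After op 7 (rotate(+2)): offset=4, physical=[A,B,C,b,E,c,f], logical=[E,c,f,A,B,C,b]
After op 8 (replace(0, 'n')): offset=4, physical=[A,B,C,b,n,c,f], logical=[n,c,f,A,B,C,b]
After op 9 (swap(0, 5)): offset=4, physical=[A,B,n,b,C,c,f], logical=[C,c,f,A,B,n,b]
After op 10 (replace(4, 'o')): offset=4, physical=[A,o,n,b,C,c,f], logical=[C,c,f,A,o,n,b]
After op 11 (rotate(+3)): offset=0, physical=[A,o,n,b,C,c,f], logical=[A,o,n,b,C,c,f]
After op 12 (swap(4, 5)): offset=0, physical=[A,o,n,b,c,C,f], logical=[A,o,n,b,c,C,f]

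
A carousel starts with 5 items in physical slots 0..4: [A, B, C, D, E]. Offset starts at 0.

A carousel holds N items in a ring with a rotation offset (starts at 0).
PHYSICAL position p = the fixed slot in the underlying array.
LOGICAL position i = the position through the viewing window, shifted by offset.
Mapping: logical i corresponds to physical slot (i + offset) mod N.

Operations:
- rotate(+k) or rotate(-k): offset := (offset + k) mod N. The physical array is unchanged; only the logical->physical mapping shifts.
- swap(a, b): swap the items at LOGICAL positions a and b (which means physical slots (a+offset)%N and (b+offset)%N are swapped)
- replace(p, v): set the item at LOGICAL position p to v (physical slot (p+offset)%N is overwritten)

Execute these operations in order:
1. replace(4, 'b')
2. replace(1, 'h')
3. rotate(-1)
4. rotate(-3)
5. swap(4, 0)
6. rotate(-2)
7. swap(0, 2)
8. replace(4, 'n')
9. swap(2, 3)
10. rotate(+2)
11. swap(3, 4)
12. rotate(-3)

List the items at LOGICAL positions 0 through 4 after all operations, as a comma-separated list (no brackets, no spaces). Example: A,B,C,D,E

Answer: n,h,A,C,b

Derivation:
After op 1 (replace(4, 'b')): offset=0, physical=[A,B,C,D,b], logical=[A,B,C,D,b]
After op 2 (replace(1, 'h')): offset=0, physical=[A,h,C,D,b], logical=[A,h,C,D,b]
After op 3 (rotate(-1)): offset=4, physical=[A,h,C,D,b], logical=[b,A,h,C,D]
After op 4 (rotate(-3)): offset=1, physical=[A,h,C,D,b], logical=[h,C,D,b,A]
After op 5 (swap(4, 0)): offset=1, physical=[h,A,C,D,b], logical=[A,C,D,b,h]
After op 6 (rotate(-2)): offset=4, physical=[h,A,C,D,b], logical=[b,h,A,C,D]
After op 7 (swap(0, 2)): offset=4, physical=[h,b,C,D,A], logical=[A,h,b,C,D]
After op 8 (replace(4, 'n')): offset=4, physical=[h,b,C,n,A], logical=[A,h,b,C,n]
After op 9 (swap(2, 3)): offset=4, physical=[h,C,b,n,A], logical=[A,h,C,b,n]
After op 10 (rotate(+2)): offset=1, physical=[h,C,b,n,A], logical=[C,b,n,A,h]
After op 11 (swap(3, 4)): offset=1, physical=[A,C,b,n,h], logical=[C,b,n,h,A]
After op 12 (rotate(-3)): offset=3, physical=[A,C,b,n,h], logical=[n,h,A,C,b]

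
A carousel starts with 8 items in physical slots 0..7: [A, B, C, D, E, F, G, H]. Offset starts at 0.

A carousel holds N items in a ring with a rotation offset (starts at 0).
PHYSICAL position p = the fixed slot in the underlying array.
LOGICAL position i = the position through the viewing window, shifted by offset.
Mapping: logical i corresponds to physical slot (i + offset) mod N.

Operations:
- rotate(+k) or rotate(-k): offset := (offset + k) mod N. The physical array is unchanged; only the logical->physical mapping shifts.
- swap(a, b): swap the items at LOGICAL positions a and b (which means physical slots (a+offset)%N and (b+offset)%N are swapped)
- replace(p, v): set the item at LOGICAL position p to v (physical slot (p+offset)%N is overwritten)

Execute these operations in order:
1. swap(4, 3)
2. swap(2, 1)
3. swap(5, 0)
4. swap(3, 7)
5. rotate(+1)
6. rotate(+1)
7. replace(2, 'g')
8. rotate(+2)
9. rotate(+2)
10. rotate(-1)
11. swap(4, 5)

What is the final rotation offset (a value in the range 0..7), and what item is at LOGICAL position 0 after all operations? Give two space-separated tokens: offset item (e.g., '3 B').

After op 1 (swap(4, 3)): offset=0, physical=[A,B,C,E,D,F,G,H], logical=[A,B,C,E,D,F,G,H]
After op 2 (swap(2, 1)): offset=0, physical=[A,C,B,E,D,F,G,H], logical=[A,C,B,E,D,F,G,H]
After op 3 (swap(5, 0)): offset=0, physical=[F,C,B,E,D,A,G,H], logical=[F,C,B,E,D,A,G,H]
After op 4 (swap(3, 7)): offset=0, physical=[F,C,B,H,D,A,G,E], logical=[F,C,B,H,D,A,G,E]
After op 5 (rotate(+1)): offset=1, physical=[F,C,B,H,D,A,G,E], logical=[C,B,H,D,A,G,E,F]
After op 6 (rotate(+1)): offset=2, physical=[F,C,B,H,D,A,G,E], logical=[B,H,D,A,G,E,F,C]
After op 7 (replace(2, 'g')): offset=2, physical=[F,C,B,H,g,A,G,E], logical=[B,H,g,A,G,E,F,C]
After op 8 (rotate(+2)): offset=4, physical=[F,C,B,H,g,A,G,E], logical=[g,A,G,E,F,C,B,H]
After op 9 (rotate(+2)): offset=6, physical=[F,C,B,H,g,A,G,E], logical=[G,E,F,C,B,H,g,A]
After op 10 (rotate(-1)): offset=5, physical=[F,C,B,H,g,A,G,E], logical=[A,G,E,F,C,B,H,g]
After op 11 (swap(4, 5)): offset=5, physical=[F,B,C,H,g,A,G,E], logical=[A,G,E,F,B,C,H,g]

Answer: 5 A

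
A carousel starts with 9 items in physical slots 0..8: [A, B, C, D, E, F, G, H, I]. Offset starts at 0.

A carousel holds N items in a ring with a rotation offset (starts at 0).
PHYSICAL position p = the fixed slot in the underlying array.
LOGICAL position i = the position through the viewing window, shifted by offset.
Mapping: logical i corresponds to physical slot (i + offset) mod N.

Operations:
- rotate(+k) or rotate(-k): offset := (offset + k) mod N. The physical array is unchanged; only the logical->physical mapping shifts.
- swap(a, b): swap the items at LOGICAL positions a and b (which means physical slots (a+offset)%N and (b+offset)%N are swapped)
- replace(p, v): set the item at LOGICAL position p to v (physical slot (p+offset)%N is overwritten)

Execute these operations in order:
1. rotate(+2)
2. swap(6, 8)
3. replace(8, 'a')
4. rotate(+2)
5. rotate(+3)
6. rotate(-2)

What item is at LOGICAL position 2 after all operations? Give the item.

After op 1 (rotate(+2)): offset=2, physical=[A,B,C,D,E,F,G,H,I], logical=[C,D,E,F,G,H,I,A,B]
After op 2 (swap(6, 8)): offset=2, physical=[A,I,C,D,E,F,G,H,B], logical=[C,D,E,F,G,H,B,A,I]
After op 3 (replace(8, 'a')): offset=2, physical=[A,a,C,D,E,F,G,H,B], logical=[C,D,E,F,G,H,B,A,a]
After op 4 (rotate(+2)): offset=4, physical=[A,a,C,D,E,F,G,H,B], logical=[E,F,G,H,B,A,a,C,D]
After op 5 (rotate(+3)): offset=7, physical=[A,a,C,D,E,F,G,H,B], logical=[H,B,A,a,C,D,E,F,G]
After op 6 (rotate(-2)): offset=5, physical=[A,a,C,D,E,F,G,H,B], logical=[F,G,H,B,A,a,C,D,E]

Answer: H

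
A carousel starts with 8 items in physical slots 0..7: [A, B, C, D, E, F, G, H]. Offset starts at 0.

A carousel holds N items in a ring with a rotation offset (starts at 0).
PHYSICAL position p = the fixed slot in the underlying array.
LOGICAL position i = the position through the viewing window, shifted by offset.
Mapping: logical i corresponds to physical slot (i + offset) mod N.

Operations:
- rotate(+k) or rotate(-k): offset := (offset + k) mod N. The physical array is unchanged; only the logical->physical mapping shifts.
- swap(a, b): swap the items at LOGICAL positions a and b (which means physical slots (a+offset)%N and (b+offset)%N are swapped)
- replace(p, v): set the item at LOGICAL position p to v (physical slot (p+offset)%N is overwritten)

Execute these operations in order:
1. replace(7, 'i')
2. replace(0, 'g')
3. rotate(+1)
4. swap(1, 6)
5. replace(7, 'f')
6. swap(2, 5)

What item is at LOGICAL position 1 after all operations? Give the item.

Answer: i

Derivation:
After op 1 (replace(7, 'i')): offset=0, physical=[A,B,C,D,E,F,G,i], logical=[A,B,C,D,E,F,G,i]
After op 2 (replace(0, 'g')): offset=0, physical=[g,B,C,D,E,F,G,i], logical=[g,B,C,D,E,F,G,i]
After op 3 (rotate(+1)): offset=1, physical=[g,B,C,D,E,F,G,i], logical=[B,C,D,E,F,G,i,g]
After op 4 (swap(1, 6)): offset=1, physical=[g,B,i,D,E,F,G,C], logical=[B,i,D,E,F,G,C,g]
After op 5 (replace(7, 'f')): offset=1, physical=[f,B,i,D,E,F,G,C], logical=[B,i,D,E,F,G,C,f]
After op 6 (swap(2, 5)): offset=1, physical=[f,B,i,G,E,F,D,C], logical=[B,i,G,E,F,D,C,f]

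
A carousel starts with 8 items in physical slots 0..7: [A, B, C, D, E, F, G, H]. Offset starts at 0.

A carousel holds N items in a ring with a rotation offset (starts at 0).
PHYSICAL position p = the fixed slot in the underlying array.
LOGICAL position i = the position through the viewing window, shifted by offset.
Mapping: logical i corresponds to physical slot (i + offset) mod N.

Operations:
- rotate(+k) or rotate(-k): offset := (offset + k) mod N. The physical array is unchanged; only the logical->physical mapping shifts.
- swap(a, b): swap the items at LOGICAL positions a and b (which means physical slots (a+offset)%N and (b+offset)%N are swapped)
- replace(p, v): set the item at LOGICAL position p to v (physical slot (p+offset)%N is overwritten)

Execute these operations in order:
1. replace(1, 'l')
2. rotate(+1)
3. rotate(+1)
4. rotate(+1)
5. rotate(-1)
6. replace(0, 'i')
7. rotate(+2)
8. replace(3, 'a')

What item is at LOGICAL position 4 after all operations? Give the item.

After op 1 (replace(1, 'l')): offset=0, physical=[A,l,C,D,E,F,G,H], logical=[A,l,C,D,E,F,G,H]
After op 2 (rotate(+1)): offset=1, physical=[A,l,C,D,E,F,G,H], logical=[l,C,D,E,F,G,H,A]
After op 3 (rotate(+1)): offset=2, physical=[A,l,C,D,E,F,G,H], logical=[C,D,E,F,G,H,A,l]
After op 4 (rotate(+1)): offset=3, physical=[A,l,C,D,E,F,G,H], logical=[D,E,F,G,H,A,l,C]
After op 5 (rotate(-1)): offset=2, physical=[A,l,C,D,E,F,G,H], logical=[C,D,E,F,G,H,A,l]
After op 6 (replace(0, 'i')): offset=2, physical=[A,l,i,D,E,F,G,H], logical=[i,D,E,F,G,H,A,l]
After op 7 (rotate(+2)): offset=4, physical=[A,l,i,D,E,F,G,H], logical=[E,F,G,H,A,l,i,D]
After op 8 (replace(3, 'a')): offset=4, physical=[A,l,i,D,E,F,G,a], logical=[E,F,G,a,A,l,i,D]

Answer: A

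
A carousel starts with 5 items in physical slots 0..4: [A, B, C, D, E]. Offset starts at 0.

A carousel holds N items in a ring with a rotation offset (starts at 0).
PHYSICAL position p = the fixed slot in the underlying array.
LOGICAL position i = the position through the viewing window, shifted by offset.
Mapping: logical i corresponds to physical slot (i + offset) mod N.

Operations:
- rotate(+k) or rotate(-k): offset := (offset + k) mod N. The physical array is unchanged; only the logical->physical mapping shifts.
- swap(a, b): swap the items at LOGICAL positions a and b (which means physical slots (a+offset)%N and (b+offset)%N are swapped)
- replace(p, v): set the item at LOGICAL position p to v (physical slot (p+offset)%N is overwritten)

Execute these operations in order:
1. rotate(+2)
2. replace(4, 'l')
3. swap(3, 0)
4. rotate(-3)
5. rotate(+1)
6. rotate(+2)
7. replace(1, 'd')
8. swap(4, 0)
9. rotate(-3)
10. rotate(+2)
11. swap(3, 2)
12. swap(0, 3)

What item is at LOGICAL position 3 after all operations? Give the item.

After op 1 (rotate(+2)): offset=2, physical=[A,B,C,D,E], logical=[C,D,E,A,B]
After op 2 (replace(4, 'l')): offset=2, physical=[A,l,C,D,E], logical=[C,D,E,A,l]
After op 3 (swap(3, 0)): offset=2, physical=[C,l,A,D,E], logical=[A,D,E,C,l]
After op 4 (rotate(-3)): offset=4, physical=[C,l,A,D,E], logical=[E,C,l,A,D]
After op 5 (rotate(+1)): offset=0, physical=[C,l,A,D,E], logical=[C,l,A,D,E]
After op 6 (rotate(+2)): offset=2, physical=[C,l,A,D,E], logical=[A,D,E,C,l]
After op 7 (replace(1, 'd')): offset=2, physical=[C,l,A,d,E], logical=[A,d,E,C,l]
After op 8 (swap(4, 0)): offset=2, physical=[C,A,l,d,E], logical=[l,d,E,C,A]
After op 9 (rotate(-3)): offset=4, physical=[C,A,l,d,E], logical=[E,C,A,l,d]
After op 10 (rotate(+2)): offset=1, physical=[C,A,l,d,E], logical=[A,l,d,E,C]
After op 11 (swap(3, 2)): offset=1, physical=[C,A,l,E,d], logical=[A,l,E,d,C]
After op 12 (swap(0, 3)): offset=1, physical=[C,d,l,E,A], logical=[d,l,E,A,C]

Answer: A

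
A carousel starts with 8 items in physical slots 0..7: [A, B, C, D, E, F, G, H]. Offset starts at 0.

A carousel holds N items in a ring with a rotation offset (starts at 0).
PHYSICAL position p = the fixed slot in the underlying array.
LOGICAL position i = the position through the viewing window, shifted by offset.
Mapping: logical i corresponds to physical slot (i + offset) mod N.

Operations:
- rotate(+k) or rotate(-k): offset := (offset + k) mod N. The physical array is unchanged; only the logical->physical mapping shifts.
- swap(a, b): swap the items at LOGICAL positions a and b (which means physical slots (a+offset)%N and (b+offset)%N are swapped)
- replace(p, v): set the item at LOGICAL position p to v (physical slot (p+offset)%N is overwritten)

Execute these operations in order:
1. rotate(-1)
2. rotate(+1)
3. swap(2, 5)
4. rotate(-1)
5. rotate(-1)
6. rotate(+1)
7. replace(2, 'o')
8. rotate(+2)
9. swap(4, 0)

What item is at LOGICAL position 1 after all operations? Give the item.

After op 1 (rotate(-1)): offset=7, physical=[A,B,C,D,E,F,G,H], logical=[H,A,B,C,D,E,F,G]
After op 2 (rotate(+1)): offset=0, physical=[A,B,C,D,E,F,G,H], logical=[A,B,C,D,E,F,G,H]
After op 3 (swap(2, 5)): offset=0, physical=[A,B,F,D,E,C,G,H], logical=[A,B,F,D,E,C,G,H]
After op 4 (rotate(-1)): offset=7, physical=[A,B,F,D,E,C,G,H], logical=[H,A,B,F,D,E,C,G]
After op 5 (rotate(-1)): offset=6, physical=[A,B,F,D,E,C,G,H], logical=[G,H,A,B,F,D,E,C]
After op 6 (rotate(+1)): offset=7, physical=[A,B,F,D,E,C,G,H], logical=[H,A,B,F,D,E,C,G]
After op 7 (replace(2, 'o')): offset=7, physical=[A,o,F,D,E,C,G,H], logical=[H,A,o,F,D,E,C,G]
After op 8 (rotate(+2)): offset=1, physical=[A,o,F,D,E,C,G,H], logical=[o,F,D,E,C,G,H,A]
After op 9 (swap(4, 0)): offset=1, physical=[A,C,F,D,E,o,G,H], logical=[C,F,D,E,o,G,H,A]

Answer: F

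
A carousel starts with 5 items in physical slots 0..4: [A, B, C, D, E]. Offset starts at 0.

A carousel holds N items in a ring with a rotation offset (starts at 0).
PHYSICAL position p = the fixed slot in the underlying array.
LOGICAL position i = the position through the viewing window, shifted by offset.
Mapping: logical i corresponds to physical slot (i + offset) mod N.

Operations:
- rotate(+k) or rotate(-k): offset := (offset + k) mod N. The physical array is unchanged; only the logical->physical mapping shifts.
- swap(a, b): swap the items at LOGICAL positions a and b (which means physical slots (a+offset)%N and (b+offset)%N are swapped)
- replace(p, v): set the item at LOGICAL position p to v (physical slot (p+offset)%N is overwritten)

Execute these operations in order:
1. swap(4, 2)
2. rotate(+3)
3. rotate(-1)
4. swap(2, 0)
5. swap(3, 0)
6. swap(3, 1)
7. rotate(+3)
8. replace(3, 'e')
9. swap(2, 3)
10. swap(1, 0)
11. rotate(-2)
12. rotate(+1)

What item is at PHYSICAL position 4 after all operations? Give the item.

After op 1 (swap(4, 2)): offset=0, physical=[A,B,E,D,C], logical=[A,B,E,D,C]
After op 2 (rotate(+3)): offset=3, physical=[A,B,E,D,C], logical=[D,C,A,B,E]
After op 3 (rotate(-1)): offset=2, physical=[A,B,E,D,C], logical=[E,D,C,A,B]
After op 4 (swap(2, 0)): offset=2, physical=[A,B,C,D,E], logical=[C,D,E,A,B]
After op 5 (swap(3, 0)): offset=2, physical=[C,B,A,D,E], logical=[A,D,E,C,B]
After op 6 (swap(3, 1)): offset=2, physical=[D,B,A,C,E], logical=[A,C,E,D,B]
After op 7 (rotate(+3)): offset=0, physical=[D,B,A,C,E], logical=[D,B,A,C,E]
After op 8 (replace(3, 'e')): offset=0, physical=[D,B,A,e,E], logical=[D,B,A,e,E]
After op 9 (swap(2, 3)): offset=0, physical=[D,B,e,A,E], logical=[D,B,e,A,E]
After op 10 (swap(1, 0)): offset=0, physical=[B,D,e,A,E], logical=[B,D,e,A,E]
After op 11 (rotate(-2)): offset=3, physical=[B,D,e,A,E], logical=[A,E,B,D,e]
After op 12 (rotate(+1)): offset=4, physical=[B,D,e,A,E], logical=[E,B,D,e,A]

Answer: E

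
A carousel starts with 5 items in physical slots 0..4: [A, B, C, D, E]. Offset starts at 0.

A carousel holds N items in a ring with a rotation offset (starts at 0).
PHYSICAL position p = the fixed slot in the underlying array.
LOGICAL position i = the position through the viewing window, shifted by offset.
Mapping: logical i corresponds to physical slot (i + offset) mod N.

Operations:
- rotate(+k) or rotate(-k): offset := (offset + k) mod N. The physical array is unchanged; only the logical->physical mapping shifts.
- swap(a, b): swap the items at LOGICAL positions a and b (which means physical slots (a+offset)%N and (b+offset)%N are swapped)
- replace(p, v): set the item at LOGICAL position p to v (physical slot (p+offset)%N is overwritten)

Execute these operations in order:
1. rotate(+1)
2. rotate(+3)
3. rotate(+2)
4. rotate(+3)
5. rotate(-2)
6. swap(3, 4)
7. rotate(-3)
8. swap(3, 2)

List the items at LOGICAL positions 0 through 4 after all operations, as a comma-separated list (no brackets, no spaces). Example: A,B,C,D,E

Answer: E,B,C,A,D

Derivation:
After op 1 (rotate(+1)): offset=1, physical=[A,B,C,D,E], logical=[B,C,D,E,A]
After op 2 (rotate(+3)): offset=4, physical=[A,B,C,D,E], logical=[E,A,B,C,D]
After op 3 (rotate(+2)): offset=1, physical=[A,B,C,D,E], logical=[B,C,D,E,A]
After op 4 (rotate(+3)): offset=4, physical=[A,B,C,D,E], logical=[E,A,B,C,D]
After op 5 (rotate(-2)): offset=2, physical=[A,B,C,D,E], logical=[C,D,E,A,B]
After op 6 (swap(3, 4)): offset=2, physical=[B,A,C,D,E], logical=[C,D,E,B,A]
After op 7 (rotate(-3)): offset=4, physical=[B,A,C,D,E], logical=[E,B,A,C,D]
After op 8 (swap(3, 2)): offset=4, physical=[B,C,A,D,E], logical=[E,B,C,A,D]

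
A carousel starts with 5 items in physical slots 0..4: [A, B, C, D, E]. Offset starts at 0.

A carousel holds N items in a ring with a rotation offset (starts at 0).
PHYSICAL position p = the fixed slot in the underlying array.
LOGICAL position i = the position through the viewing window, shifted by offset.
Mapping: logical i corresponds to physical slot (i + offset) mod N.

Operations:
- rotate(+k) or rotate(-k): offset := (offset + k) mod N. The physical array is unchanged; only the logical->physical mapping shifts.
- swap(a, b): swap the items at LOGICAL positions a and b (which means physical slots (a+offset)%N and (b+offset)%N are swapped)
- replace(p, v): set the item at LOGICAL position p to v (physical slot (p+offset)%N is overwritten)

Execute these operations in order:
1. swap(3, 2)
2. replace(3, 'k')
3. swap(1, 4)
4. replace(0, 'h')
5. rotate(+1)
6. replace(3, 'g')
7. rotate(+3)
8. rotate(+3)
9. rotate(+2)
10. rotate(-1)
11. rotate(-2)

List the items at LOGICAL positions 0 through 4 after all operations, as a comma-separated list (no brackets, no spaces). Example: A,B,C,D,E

After op 1 (swap(3, 2)): offset=0, physical=[A,B,D,C,E], logical=[A,B,D,C,E]
After op 2 (replace(3, 'k')): offset=0, physical=[A,B,D,k,E], logical=[A,B,D,k,E]
After op 3 (swap(1, 4)): offset=0, physical=[A,E,D,k,B], logical=[A,E,D,k,B]
After op 4 (replace(0, 'h')): offset=0, physical=[h,E,D,k,B], logical=[h,E,D,k,B]
After op 5 (rotate(+1)): offset=1, physical=[h,E,D,k,B], logical=[E,D,k,B,h]
After op 6 (replace(3, 'g')): offset=1, physical=[h,E,D,k,g], logical=[E,D,k,g,h]
After op 7 (rotate(+3)): offset=4, physical=[h,E,D,k,g], logical=[g,h,E,D,k]
After op 8 (rotate(+3)): offset=2, physical=[h,E,D,k,g], logical=[D,k,g,h,E]
After op 9 (rotate(+2)): offset=4, physical=[h,E,D,k,g], logical=[g,h,E,D,k]
After op 10 (rotate(-1)): offset=3, physical=[h,E,D,k,g], logical=[k,g,h,E,D]
After op 11 (rotate(-2)): offset=1, physical=[h,E,D,k,g], logical=[E,D,k,g,h]

Answer: E,D,k,g,h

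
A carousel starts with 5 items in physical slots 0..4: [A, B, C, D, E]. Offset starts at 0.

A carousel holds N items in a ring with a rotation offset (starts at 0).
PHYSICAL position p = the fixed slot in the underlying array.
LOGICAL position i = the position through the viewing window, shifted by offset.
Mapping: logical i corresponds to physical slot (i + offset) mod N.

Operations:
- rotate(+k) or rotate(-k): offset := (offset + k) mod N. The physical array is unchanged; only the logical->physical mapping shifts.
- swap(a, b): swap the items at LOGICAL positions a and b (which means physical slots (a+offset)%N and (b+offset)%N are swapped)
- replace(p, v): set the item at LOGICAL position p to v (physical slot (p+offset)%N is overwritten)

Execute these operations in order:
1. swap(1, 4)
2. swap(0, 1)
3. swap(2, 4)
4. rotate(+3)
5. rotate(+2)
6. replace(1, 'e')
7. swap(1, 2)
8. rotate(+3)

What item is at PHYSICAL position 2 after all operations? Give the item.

After op 1 (swap(1, 4)): offset=0, physical=[A,E,C,D,B], logical=[A,E,C,D,B]
After op 2 (swap(0, 1)): offset=0, physical=[E,A,C,D,B], logical=[E,A,C,D,B]
After op 3 (swap(2, 4)): offset=0, physical=[E,A,B,D,C], logical=[E,A,B,D,C]
After op 4 (rotate(+3)): offset=3, physical=[E,A,B,D,C], logical=[D,C,E,A,B]
After op 5 (rotate(+2)): offset=0, physical=[E,A,B,D,C], logical=[E,A,B,D,C]
After op 6 (replace(1, 'e')): offset=0, physical=[E,e,B,D,C], logical=[E,e,B,D,C]
After op 7 (swap(1, 2)): offset=0, physical=[E,B,e,D,C], logical=[E,B,e,D,C]
After op 8 (rotate(+3)): offset=3, physical=[E,B,e,D,C], logical=[D,C,E,B,e]

Answer: e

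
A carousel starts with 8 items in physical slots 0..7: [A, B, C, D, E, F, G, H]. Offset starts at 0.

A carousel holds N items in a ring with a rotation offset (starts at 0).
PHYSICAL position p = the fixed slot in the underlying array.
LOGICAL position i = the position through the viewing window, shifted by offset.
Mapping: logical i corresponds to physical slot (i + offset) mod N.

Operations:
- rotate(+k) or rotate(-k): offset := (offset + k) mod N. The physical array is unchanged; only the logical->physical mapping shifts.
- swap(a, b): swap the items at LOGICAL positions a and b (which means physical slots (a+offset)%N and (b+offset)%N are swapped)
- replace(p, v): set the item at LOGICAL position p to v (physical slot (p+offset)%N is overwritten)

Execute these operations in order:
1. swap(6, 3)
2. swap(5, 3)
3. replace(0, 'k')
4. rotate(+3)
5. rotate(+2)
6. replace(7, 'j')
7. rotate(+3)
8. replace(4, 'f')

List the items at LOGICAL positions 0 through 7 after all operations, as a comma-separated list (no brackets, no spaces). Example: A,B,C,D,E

Answer: k,B,C,F,f,G,D,H

Derivation:
After op 1 (swap(6, 3)): offset=0, physical=[A,B,C,G,E,F,D,H], logical=[A,B,C,G,E,F,D,H]
After op 2 (swap(5, 3)): offset=0, physical=[A,B,C,F,E,G,D,H], logical=[A,B,C,F,E,G,D,H]
After op 3 (replace(0, 'k')): offset=0, physical=[k,B,C,F,E,G,D,H], logical=[k,B,C,F,E,G,D,H]
After op 4 (rotate(+3)): offset=3, physical=[k,B,C,F,E,G,D,H], logical=[F,E,G,D,H,k,B,C]
After op 5 (rotate(+2)): offset=5, physical=[k,B,C,F,E,G,D,H], logical=[G,D,H,k,B,C,F,E]
After op 6 (replace(7, 'j')): offset=5, physical=[k,B,C,F,j,G,D,H], logical=[G,D,H,k,B,C,F,j]
After op 7 (rotate(+3)): offset=0, physical=[k,B,C,F,j,G,D,H], logical=[k,B,C,F,j,G,D,H]
After op 8 (replace(4, 'f')): offset=0, physical=[k,B,C,F,f,G,D,H], logical=[k,B,C,F,f,G,D,H]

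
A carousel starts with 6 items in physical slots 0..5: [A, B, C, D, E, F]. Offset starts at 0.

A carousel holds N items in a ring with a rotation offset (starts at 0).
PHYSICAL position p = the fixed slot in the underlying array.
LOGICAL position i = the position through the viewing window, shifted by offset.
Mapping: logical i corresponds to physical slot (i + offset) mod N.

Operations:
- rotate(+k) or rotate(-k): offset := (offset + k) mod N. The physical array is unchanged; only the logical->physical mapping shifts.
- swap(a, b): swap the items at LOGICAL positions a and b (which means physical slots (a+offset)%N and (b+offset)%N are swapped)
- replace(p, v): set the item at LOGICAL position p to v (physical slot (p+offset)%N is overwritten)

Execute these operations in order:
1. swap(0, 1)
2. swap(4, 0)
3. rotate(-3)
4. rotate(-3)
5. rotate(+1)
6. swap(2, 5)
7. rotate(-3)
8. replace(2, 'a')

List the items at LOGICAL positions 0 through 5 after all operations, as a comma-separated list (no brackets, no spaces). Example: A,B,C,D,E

Answer: B,F,a,A,C,E

Derivation:
After op 1 (swap(0, 1)): offset=0, physical=[B,A,C,D,E,F], logical=[B,A,C,D,E,F]
After op 2 (swap(4, 0)): offset=0, physical=[E,A,C,D,B,F], logical=[E,A,C,D,B,F]
After op 3 (rotate(-3)): offset=3, physical=[E,A,C,D,B,F], logical=[D,B,F,E,A,C]
After op 4 (rotate(-3)): offset=0, physical=[E,A,C,D,B,F], logical=[E,A,C,D,B,F]
After op 5 (rotate(+1)): offset=1, physical=[E,A,C,D,B,F], logical=[A,C,D,B,F,E]
After op 6 (swap(2, 5)): offset=1, physical=[D,A,C,E,B,F], logical=[A,C,E,B,F,D]
After op 7 (rotate(-3)): offset=4, physical=[D,A,C,E,B,F], logical=[B,F,D,A,C,E]
After op 8 (replace(2, 'a')): offset=4, physical=[a,A,C,E,B,F], logical=[B,F,a,A,C,E]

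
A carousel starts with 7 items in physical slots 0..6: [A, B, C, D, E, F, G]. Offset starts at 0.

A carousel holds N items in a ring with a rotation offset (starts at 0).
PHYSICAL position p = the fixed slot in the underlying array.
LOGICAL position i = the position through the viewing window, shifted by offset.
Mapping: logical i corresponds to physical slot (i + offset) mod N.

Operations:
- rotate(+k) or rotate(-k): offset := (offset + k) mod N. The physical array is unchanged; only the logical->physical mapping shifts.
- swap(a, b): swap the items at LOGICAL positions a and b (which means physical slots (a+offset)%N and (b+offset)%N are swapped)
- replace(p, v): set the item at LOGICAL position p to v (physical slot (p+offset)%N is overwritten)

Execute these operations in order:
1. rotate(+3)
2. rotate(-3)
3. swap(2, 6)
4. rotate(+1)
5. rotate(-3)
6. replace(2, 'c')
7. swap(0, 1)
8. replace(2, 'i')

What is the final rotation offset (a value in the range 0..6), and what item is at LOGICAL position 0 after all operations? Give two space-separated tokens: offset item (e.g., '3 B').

Answer: 5 C

Derivation:
After op 1 (rotate(+3)): offset=3, physical=[A,B,C,D,E,F,G], logical=[D,E,F,G,A,B,C]
After op 2 (rotate(-3)): offset=0, physical=[A,B,C,D,E,F,G], logical=[A,B,C,D,E,F,G]
After op 3 (swap(2, 6)): offset=0, physical=[A,B,G,D,E,F,C], logical=[A,B,G,D,E,F,C]
After op 4 (rotate(+1)): offset=1, physical=[A,B,G,D,E,F,C], logical=[B,G,D,E,F,C,A]
After op 5 (rotate(-3)): offset=5, physical=[A,B,G,D,E,F,C], logical=[F,C,A,B,G,D,E]
After op 6 (replace(2, 'c')): offset=5, physical=[c,B,G,D,E,F,C], logical=[F,C,c,B,G,D,E]
After op 7 (swap(0, 1)): offset=5, physical=[c,B,G,D,E,C,F], logical=[C,F,c,B,G,D,E]
After op 8 (replace(2, 'i')): offset=5, physical=[i,B,G,D,E,C,F], logical=[C,F,i,B,G,D,E]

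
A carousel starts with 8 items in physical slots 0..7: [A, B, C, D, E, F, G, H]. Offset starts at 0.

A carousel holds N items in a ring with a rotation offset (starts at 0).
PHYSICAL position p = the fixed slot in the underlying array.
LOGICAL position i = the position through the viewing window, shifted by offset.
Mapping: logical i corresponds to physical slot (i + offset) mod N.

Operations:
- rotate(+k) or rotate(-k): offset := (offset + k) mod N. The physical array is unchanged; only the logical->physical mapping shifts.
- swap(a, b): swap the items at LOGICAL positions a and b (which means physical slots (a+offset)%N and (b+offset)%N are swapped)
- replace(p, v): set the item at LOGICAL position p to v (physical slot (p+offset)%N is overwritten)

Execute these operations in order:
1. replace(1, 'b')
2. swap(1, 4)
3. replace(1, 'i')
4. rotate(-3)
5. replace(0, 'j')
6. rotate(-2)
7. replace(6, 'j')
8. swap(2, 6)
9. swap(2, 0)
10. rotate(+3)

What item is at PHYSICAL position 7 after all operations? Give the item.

After op 1 (replace(1, 'b')): offset=0, physical=[A,b,C,D,E,F,G,H], logical=[A,b,C,D,E,F,G,H]
After op 2 (swap(1, 4)): offset=0, physical=[A,E,C,D,b,F,G,H], logical=[A,E,C,D,b,F,G,H]
After op 3 (replace(1, 'i')): offset=0, physical=[A,i,C,D,b,F,G,H], logical=[A,i,C,D,b,F,G,H]
After op 4 (rotate(-3)): offset=5, physical=[A,i,C,D,b,F,G,H], logical=[F,G,H,A,i,C,D,b]
After op 5 (replace(0, 'j')): offset=5, physical=[A,i,C,D,b,j,G,H], logical=[j,G,H,A,i,C,D,b]
After op 6 (rotate(-2)): offset=3, physical=[A,i,C,D,b,j,G,H], logical=[D,b,j,G,H,A,i,C]
After op 7 (replace(6, 'j')): offset=3, physical=[A,j,C,D,b,j,G,H], logical=[D,b,j,G,H,A,j,C]
After op 8 (swap(2, 6)): offset=3, physical=[A,j,C,D,b,j,G,H], logical=[D,b,j,G,H,A,j,C]
After op 9 (swap(2, 0)): offset=3, physical=[A,j,C,j,b,D,G,H], logical=[j,b,D,G,H,A,j,C]
After op 10 (rotate(+3)): offset=6, physical=[A,j,C,j,b,D,G,H], logical=[G,H,A,j,C,j,b,D]

Answer: H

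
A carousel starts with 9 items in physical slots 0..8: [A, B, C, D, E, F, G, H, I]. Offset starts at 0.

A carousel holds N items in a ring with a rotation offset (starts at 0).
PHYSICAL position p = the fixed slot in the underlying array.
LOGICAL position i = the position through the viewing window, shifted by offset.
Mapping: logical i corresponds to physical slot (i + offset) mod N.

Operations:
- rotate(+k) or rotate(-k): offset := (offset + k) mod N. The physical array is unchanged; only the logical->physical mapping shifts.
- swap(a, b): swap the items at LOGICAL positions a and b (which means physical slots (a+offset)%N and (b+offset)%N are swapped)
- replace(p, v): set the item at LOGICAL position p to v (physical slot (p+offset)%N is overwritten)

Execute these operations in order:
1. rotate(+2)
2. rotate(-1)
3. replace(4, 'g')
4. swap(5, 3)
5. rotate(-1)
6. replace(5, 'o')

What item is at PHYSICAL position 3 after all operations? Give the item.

After op 1 (rotate(+2)): offset=2, physical=[A,B,C,D,E,F,G,H,I], logical=[C,D,E,F,G,H,I,A,B]
After op 2 (rotate(-1)): offset=1, physical=[A,B,C,D,E,F,G,H,I], logical=[B,C,D,E,F,G,H,I,A]
After op 3 (replace(4, 'g')): offset=1, physical=[A,B,C,D,E,g,G,H,I], logical=[B,C,D,E,g,G,H,I,A]
After op 4 (swap(5, 3)): offset=1, physical=[A,B,C,D,G,g,E,H,I], logical=[B,C,D,G,g,E,H,I,A]
After op 5 (rotate(-1)): offset=0, physical=[A,B,C,D,G,g,E,H,I], logical=[A,B,C,D,G,g,E,H,I]
After op 6 (replace(5, 'o')): offset=0, physical=[A,B,C,D,G,o,E,H,I], logical=[A,B,C,D,G,o,E,H,I]

Answer: D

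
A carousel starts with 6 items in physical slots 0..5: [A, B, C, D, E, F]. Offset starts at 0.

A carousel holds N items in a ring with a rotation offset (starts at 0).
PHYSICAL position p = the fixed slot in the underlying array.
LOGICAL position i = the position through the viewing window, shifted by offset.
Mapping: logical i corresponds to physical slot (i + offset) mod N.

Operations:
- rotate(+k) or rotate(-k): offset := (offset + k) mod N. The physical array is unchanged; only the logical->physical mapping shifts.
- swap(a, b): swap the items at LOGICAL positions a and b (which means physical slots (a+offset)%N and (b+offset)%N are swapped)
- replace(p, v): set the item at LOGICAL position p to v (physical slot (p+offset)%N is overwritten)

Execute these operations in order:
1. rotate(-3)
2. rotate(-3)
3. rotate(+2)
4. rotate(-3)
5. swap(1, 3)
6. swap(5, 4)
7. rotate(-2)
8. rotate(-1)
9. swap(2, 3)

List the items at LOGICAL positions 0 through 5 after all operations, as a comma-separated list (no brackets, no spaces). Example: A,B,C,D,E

Answer: A,E,F,D,C,B

Derivation:
After op 1 (rotate(-3)): offset=3, physical=[A,B,C,D,E,F], logical=[D,E,F,A,B,C]
After op 2 (rotate(-3)): offset=0, physical=[A,B,C,D,E,F], logical=[A,B,C,D,E,F]
After op 3 (rotate(+2)): offset=2, physical=[A,B,C,D,E,F], logical=[C,D,E,F,A,B]
After op 4 (rotate(-3)): offset=5, physical=[A,B,C,D,E,F], logical=[F,A,B,C,D,E]
After op 5 (swap(1, 3)): offset=5, physical=[C,B,A,D,E,F], logical=[F,C,B,A,D,E]
After op 6 (swap(5, 4)): offset=5, physical=[C,B,A,E,D,F], logical=[F,C,B,A,E,D]
After op 7 (rotate(-2)): offset=3, physical=[C,B,A,E,D,F], logical=[E,D,F,C,B,A]
After op 8 (rotate(-1)): offset=2, physical=[C,B,A,E,D,F], logical=[A,E,D,F,C,B]
After op 9 (swap(2, 3)): offset=2, physical=[C,B,A,E,F,D], logical=[A,E,F,D,C,B]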